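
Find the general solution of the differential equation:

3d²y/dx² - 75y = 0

Characteristic equation: 3r² - 75 = 0
Divide by 3: r² - 25 = 0
Roots: r = 5, -5 (distinct real)
General solution: y = C₁e^(5x) + C₂e^(-5x)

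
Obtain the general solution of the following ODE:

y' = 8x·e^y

Separating variables and integrating:
-e^(-y) = 4x² + C

General solution: y = -ln(C - 4x²)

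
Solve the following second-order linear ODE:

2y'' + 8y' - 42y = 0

Characteristic equation: 2r² + 8r - 42 = 0
Divide by 2: r² + 4r - 21 = 0
Roots: r = 3, -7 (distinct real)
General solution: y = C₁e^(3x) + C₂e^(-7x)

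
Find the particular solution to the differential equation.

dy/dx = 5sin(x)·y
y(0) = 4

General solution: y = Ce^(-5cos(x))
Applying IC y(0) = 4:
Particular solution: y = 4e^(5(1-cos(x)))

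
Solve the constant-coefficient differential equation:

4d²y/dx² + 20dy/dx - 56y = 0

Characteristic equation: 4r² + 20r - 56 = 0
Divide by 4: r² + 5r - 14 = 0
Roots: r = 2, -7 (distinct real)
General solution: y = C₁e^(2x) + C₂e^(-7x)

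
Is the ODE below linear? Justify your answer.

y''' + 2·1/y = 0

No. Nonlinear (1/y term)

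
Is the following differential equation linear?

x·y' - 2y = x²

Yes. Linear (y and its derivatives appear to the first power only, no products of y terms)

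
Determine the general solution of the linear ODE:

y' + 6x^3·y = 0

Using integrating factor method:

General solution: y = Ce^(-3x^4/2)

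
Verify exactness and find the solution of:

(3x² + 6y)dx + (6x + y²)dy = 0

Verify exactness: ∂M/∂y = ∂N/∂x ✓
Find F(x,y) such that ∂F/∂x = M, ∂F/∂y = N
Solution: x³ + 6xy + y³/3 = C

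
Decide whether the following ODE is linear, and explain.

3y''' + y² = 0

Nonlinear (y² term)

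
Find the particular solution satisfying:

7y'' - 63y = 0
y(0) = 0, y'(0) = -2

General solution: y = C₁e^(3x) + C₂e^(-3x)
Applying ICs: C₁ = -1/3, C₂ = 1/3
Particular solution: y = -(1/3)e^(3x) + (1/3)e^(-3x)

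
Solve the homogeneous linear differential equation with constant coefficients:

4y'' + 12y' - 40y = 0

Characteristic equation: 4r² + 12r - 40 = 0
Divide by 4: r² + 3r - 10 = 0
Roots: r = 2, -5 (distinct real)
General solution: y = C₁e^(2x) + C₂e^(-5x)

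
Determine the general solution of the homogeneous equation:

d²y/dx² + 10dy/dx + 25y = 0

Characteristic equation: r² + 10r + 25 = 0
Factored: (r + 5)² = 0
Repeated root: r = -5
General solution: y = (C₁ + C₂x)e^(-5x)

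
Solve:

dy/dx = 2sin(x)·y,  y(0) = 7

General solution: y = Ce^(-2cos(x))
Applying IC y(0) = 7:
Particular solution: y = 7e^(2(1-cos(x)))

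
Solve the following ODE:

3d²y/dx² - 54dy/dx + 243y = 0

Characteristic equation: 3r² - 54r + 243 = 0
Divide by 3: r² - 18r + 81 = 0
Factored: (r - 9)² = 0
Repeated root: r = 9
General solution: y = (C₁ + C₂x)e^(9x)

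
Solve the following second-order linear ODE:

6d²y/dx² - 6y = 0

Characteristic equation: 6r² - 6 = 0
Divide by 6: r² - 1 = 0
Roots: r = 1, -1 (distinct real)
General solution: y = C₁e^x + C₂e^(-x)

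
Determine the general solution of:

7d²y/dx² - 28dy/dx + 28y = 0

Characteristic equation: 7r² - 28r + 28 = 0
Divide by 7: r² - 4r + 4 = 0
Factored: (r - 2)² = 0
Repeated root: r = 2
General solution: y = (C₁ + C₂x)e^(2x)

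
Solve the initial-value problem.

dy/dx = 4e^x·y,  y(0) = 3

General solution: y = Ce^(4e^x)
Applying IC y(0) = 3:
Particular solution: y = 3e^(4(e^x - 1))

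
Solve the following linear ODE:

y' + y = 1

Using integrating factor method:

General solution: y = 1 + Ce^(-x)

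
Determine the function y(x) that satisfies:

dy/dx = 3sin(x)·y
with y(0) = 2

General solution: y = Ce^(-3cos(x))
Applying IC y(0) = 2:
Particular solution: y = 2e^(3(1-cos(x)))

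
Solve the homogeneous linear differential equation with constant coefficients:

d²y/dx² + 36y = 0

Characteristic equation: r² + 36 = 0
Roots: r = ±6i (complex conjugates)
General solution: y = C₁cos(6x) + C₂sin(6x)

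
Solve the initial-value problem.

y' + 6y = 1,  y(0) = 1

General solution: y = 1/6 + Ce^(-6x)
Applying y(0) = 1: C = 1 - 1/6 = 5/6
Particular solution: y = 1/6 + (5/6)e^(-6x)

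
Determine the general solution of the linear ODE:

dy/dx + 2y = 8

Using integrating factor method:

General solution: y = 4 + Ce^(-2x)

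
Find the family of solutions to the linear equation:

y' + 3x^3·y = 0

Using integrating factor method:

General solution: y = Ce^(-3x^4/4)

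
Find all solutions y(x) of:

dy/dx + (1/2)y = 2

Using integrating factor method:

General solution: y = 4 + Ce^(-x/2)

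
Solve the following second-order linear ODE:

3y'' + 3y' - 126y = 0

Characteristic equation: 3r² + 3r - 126 = 0
Divide by 3: r² + r - 42 = 0
Roots: r = 6, -7 (distinct real)
General solution: y = C₁e^(6x) + C₂e^(-7x)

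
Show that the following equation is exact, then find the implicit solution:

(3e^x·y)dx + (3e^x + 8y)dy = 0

Verify exactness: ∂M/∂y = ∂N/∂x ✓
Find F(x,y) such that ∂F/∂x = M, ∂F/∂y = N
Solution: 3e^x·y + 4y² = C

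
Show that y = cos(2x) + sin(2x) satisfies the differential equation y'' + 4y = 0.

Verification:
y'' = -4cos(2x) - 4sin(2x)
y'' + 4y = 0 ✓

Yes, it is a solution.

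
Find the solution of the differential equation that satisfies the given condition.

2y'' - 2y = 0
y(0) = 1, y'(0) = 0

General solution: y = C₁e^x + C₂e^(-x)
Applying ICs: C₁ = 1/2, C₂ = 1/2
Particular solution: y = (1/2)e^x + (1/2)e^(-x)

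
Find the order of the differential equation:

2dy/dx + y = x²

The order is 1 (highest derivative is of order 1).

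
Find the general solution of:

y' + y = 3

Using integrating factor method:

General solution: y = 3 + Ce^(-x)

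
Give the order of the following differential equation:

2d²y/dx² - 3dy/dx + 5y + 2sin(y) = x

The order is 2 (highest derivative is of order 2).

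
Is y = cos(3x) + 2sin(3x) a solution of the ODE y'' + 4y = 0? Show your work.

Verification:
y'' = -9cos(3x) - 18sin(3x)
y'' + 4y ≠ 0 (frequency mismatch: got 9 instead of 4)

No, it is not a solution.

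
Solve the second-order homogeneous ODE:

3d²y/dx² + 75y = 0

Characteristic equation: 3r² + 75 = 0
Divide by 3: r² + 25 = 0
Roots: r = ±5i (complex conjugates)
General solution: y = C₁cos(5x) + C₂sin(5x)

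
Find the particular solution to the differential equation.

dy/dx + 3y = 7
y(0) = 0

General solution: y = 7/3 + Ce^(-3x)
Applying y(0) = 0: C = 0 - 7/3 = -7/3
Particular solution: y = 7/3 - (7/3)e^(-3x)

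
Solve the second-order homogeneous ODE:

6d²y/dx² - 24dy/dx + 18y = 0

Characteristic equation: 6r² - 24r + 18 = 0
Divide by 6: r² - 4r + 3 = 0
Roots: r = 1, 3 (distinct real)
General solution: y = C₁e^x + C₂e^(3x)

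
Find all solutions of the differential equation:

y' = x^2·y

Separating variables and integrating:
ln|y| = x^3/3 + C

General solution: y = Ce^(x^3/3)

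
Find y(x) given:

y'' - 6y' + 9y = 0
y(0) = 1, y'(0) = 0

General solution: y = (C₁ + C₂x)e^(3x)
Repeated root r = 3
Applying ICs: C₁ = 1, C₂ = -3
Particular solution: y = (1 - 3x)e^(3x)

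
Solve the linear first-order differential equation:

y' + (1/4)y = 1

Using integrating factor method:

General solution: y = 4 + Ce^(-x/4)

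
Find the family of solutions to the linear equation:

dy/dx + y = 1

Using integrating factor method:

General solution: y = 1 + Ce^(-x)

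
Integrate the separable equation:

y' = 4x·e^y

Separating variables and integrating:
-e^(-y) = 2x² + C

General solution: y = -ln(C - 2x²)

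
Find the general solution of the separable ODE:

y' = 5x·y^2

Separating variables and integrating:
-1/y = 5x^2/2 + C

General solution: y^-1 = (-5/2)x^2 + C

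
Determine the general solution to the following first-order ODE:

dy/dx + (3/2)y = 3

Using integrating factor method:

General solution: y = 2 + Ce^(-3x/2)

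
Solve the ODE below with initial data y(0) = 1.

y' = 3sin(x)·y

General solution: y = Ce^(-3cos(x))
Applying IC y(0) = 1:
Particular solution: y = e^(3(1-cos(x)))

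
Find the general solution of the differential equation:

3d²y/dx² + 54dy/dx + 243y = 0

Characteristic equation: 3r² + 54r + 243 = 0
Divide by 3: r² + 18r + 81 = 0
Factored: (r + 9)² = 0
Repeated root: r = -9
General solution: y = (C₁ + C₂x)e^(-9x)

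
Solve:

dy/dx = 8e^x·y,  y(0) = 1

General solution: y = Ce^(8e^x)
Applying IC y(0) = 1:
Particular solution: y = e^(8(e^x - 1))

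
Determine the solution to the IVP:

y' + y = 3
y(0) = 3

General solution: y = 3 + Ce^(-x)
Applying y(0) = 3: C = 3 - 3 = 0
Particular solution: y = 3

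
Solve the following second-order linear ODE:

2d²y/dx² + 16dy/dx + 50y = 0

Characteristic equation: 2r² + 16r + 50 = 0
Divide by 2: r² + 8r + 25 = 0
Roots: r = -4 ± 3i (complex conjugates)
General solution: y = e^(-4x)(C₁cos(3x) + C₂sin(3x))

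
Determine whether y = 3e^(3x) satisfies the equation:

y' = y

Verification:
y = 3e^(3x)
y' = 9e^(3x)
But y = 3e^(3x)
y' ≠ y — the derivative does not match

No, it is not a solution.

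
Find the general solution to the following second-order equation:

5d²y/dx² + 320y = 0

Characteristic equation: 5r² + 320 = 0
Divide by 5: r² + 64 = 0
Roots: r = ±8i (complex conjugates)
General solution: y = C₁cos(8x) + C₂sin(8x)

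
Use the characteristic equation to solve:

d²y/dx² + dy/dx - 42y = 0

Characteristic equation: r² + r - 42 = 0
Roots: r = 6, -7 (distinct real)
General solution: y = C₁e^(6x) + C₂e^(-7x)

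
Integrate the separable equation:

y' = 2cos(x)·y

Separating variables and integrating:
ln|y| = 2sin(x) + C

General solution: y = Ce^(2sin(x))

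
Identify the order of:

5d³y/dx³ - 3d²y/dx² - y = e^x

The order is 3 (highest derivative is of order 3).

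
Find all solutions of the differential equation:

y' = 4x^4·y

Separating variables and integrating:
ln|y| = 4x^5/5 + C

General solution: y = Ce^(4x^5/5)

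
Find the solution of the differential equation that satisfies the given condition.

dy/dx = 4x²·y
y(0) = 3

General solution: y = Ce^(4x³/3)
Applying IC y(0) = 3:
Particular solution: y = 3e^(4x³/3)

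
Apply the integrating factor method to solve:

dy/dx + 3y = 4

Using integrating factor method:

General solution: y = 4/3 + Ce^(-3x)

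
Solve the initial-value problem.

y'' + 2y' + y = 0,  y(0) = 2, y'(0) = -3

General solution: y = (C₁ + C₂x)e^(-x)
Repeated root r = -1
Applying ICs: C₁ = 2, C₂ = -1
Particular solution: y = (2 - x)e^(-x)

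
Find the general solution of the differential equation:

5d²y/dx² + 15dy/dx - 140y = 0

Characteristic equation: 5r² + 15r - 140 = 0
Divide by 5: r² + 3r - 28 = 0
Roots: r = 4, -7 (distinct real)
General solution: y = C₁e^(4x) + C₂e^(-7x)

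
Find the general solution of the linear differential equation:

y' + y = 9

Using integrating factor method:

General solution: y = 9 + Ce^(-x)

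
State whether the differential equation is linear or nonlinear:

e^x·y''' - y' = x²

Linear (y and its derivatives appear to the first power only, no products of y terms)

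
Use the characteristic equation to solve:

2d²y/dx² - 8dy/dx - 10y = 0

Characteristic equation: 2r² - 8r - 10 = 0
Divide by 2: r² - 4r - 5 = 0
Roots: r = 5, -1 (distinct real)
General solution: y = C₁e^(5x) + C₂e^(-x)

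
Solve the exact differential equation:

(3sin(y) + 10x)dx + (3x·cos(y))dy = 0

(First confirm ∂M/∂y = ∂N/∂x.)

Verify exactness: ∂M/∂y = ∂N/∂x ✓
Find F(x,y) such that ∂F/∂x = M, ∂F/∂y = N
Solution: 3x·sin(y) + 5x² = C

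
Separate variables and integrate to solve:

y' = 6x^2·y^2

Separating variables and integrating:
-1/y = 2x^3 + C

General solution: y^-1 = -2x^3 + C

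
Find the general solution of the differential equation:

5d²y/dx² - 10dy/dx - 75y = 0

Characteristic equation: 5r² - 10r - 75 = 0
Divide by 5: r² - 2r - 15 = 0
Roots: r = 5, -3 (distinct real)
General solution: y = C₁e^(5x) + C₂e^(-3x)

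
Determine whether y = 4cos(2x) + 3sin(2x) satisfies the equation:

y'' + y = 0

Verification:
y'' = -16cos(2x) - 12sin(2x)
y'' + y ≠ 0 (frequency mismatch: got 4 instead of 1)

No, it is not a solution.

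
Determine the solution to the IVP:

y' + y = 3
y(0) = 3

General solution: y = 3 + Ce^(-x)
Applying y(0) = 3: C = 3 - 3 = 0
Particular solution: y = 3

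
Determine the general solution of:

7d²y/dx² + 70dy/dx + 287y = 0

Characteristic equation: 7r² + 70r + 287 = 0
Divide by 7: r² + 10r + 41 = 0
Roots: r = -5 ± 4i (complex conjugates)
General solution: y = e^(-5x)(C₁cos(4x) + C₂sin(4x))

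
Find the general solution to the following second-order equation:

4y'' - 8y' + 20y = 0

Characteristic equation: 4r² - 8r + 20 = 0
Divide by 4: r² - 2r + 5 = 0
Roots: r = 1 ± 2i (complex conjugates)
General solution: y = e^x(C₁cos(2x) + C₂sin(2x))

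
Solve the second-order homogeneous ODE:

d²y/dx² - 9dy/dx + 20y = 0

Characteristic equation: r² - 9r + 20 = 0
Roots: r = 5, 4 (distinct real)
General solution: y = C₁e^(5x) + C₂e^(4x)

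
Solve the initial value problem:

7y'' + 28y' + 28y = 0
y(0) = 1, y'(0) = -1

General solution: y = (C₁ + C₂x)e^(-2x)
Repeated root r = -2
Applying ICs: C₁ = 1, C₂ = 1
Particular solution: y = (1 + x)e^(-2x)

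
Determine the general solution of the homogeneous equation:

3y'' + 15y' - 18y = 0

Characteristic equation: 3r² + 15r - 18 = 0
Divide by 3: r² + 5r - 6 = 0
Roots: r = 1, -6 (distinct real)
General solution: y = C₁e^x + C₂e^(-6x)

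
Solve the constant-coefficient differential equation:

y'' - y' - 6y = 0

Characteristic equation: r² - r - 6 = 0
Roots: r = 3, -2 (distinct real)
General solution: y = C₁e^(3x) + C₂e^(-2x)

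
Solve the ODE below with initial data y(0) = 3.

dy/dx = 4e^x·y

General solution: y = Ce^(4e^x)
Applying IC y(0) = 3:
Particular solution: y = 3e^(4(e^x - 1))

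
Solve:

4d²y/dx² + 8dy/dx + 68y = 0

Characteristic equation: 4r² + 8r + 68 = 0
Divide by 4: r² + 2r + 17 = 0
Roots: r = -1 ± 4i (complex conjugates)
General solution: y = e^(-x)(C₁cos(4x) + C₂sin(4x))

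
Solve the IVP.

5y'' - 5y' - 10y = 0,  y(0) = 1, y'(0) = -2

General solution: y = C₁e^(2x) + C₂e^(-x)
Applying ICs: C₁ = -1/3, C₂ = 4/3
Particular solution: y = -(1/3)e^(2x) + (4/3)e^(-x)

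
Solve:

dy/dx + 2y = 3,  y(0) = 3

General solution: y = 3/2 + Ce^(-2x)
Applying y(0) = 3: C = 3 - 3/2 = 3/2
Particular solution: y = 3/2 + (3/2)e^(-2x)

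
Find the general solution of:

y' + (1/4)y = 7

Using integrating factor method:

General solution: y = 28 + Ce^(-x/4)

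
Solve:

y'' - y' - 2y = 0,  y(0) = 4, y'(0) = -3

General solution: y = C₁e^(2x) + C₂e^(-x)
Applying ICs: C₁ = 1/3, C₂ = 11/3
Particular solution: y = (1/3)e^(2x) + (11/3)e^(-x)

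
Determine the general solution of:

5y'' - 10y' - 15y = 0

Characteristic equation: 5r² - 10r - 15 = 0
Divide by 5: r² - 2r - 3 = 0
Roots: r = 3, -1 (distinct real)
General solution: y = C₁e^(3x) + C₂e^(-x)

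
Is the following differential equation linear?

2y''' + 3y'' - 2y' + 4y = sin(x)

Yes. Linear (y and its derivatives appear to the first power only, no products of y terms)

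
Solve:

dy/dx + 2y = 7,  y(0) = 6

General solution: y = 7/2 + Ce^(-2x)
Applying y(0) = 6: C = 6 - 7/2 = 5/2
Particular solution: y = 7/2 + (5/2)e^(-2x)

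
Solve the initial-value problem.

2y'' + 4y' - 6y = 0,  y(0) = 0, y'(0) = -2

General solution: y = C₁e^x + C₂e^(-3x)
Applying ICs: C₁ = -1/2, C₂ = 1/2
Particular solution: y = -(1/2)e^x + (1/2)e^(-3x)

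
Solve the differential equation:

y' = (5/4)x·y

Separating variables and integrating:
ln|y| = 5x^2/8 + C

General solution: y = Ce^(5x^2/8)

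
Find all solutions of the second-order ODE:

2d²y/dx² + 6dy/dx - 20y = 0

Characteristic equation: 2r² + 6r - 20 = 0
Divide by 2: r² + 3r - 10 = 0
Roots: r = 2, -5 (distinct real)
General solution: y = C₁e^(2x) + C₂e^(-5x)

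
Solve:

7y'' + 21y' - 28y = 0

Characteristic equation: 7r² + 21r - 28 = 0
Divide by 7: r² + 3r - 4 = 0
Roots: r = 1, -4 (distinct real)
General solution: y = C₁e^x + C₂e^(-4x)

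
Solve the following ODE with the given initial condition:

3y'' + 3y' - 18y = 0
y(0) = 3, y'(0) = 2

General solution: y = C₁e^(2x) + C₂e^(-3x)
Applying ICs: C₁ = 11/5, C₂ = 4/5
Particular solution: y = (11/5)e^(2x) + (4/5)e^(-3x)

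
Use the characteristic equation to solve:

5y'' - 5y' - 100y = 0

Characteristic equation: 5r² - 5r - 100 = 0
Divide by 5: r² - r - 20 = 0
Roots: r = 5, -4 (distinct real)
General solution: y = C₁e^(5x) + C₂e^(-4x)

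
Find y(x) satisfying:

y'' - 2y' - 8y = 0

Characteristic equation: r² - 2r - 8 = 0
Roots: r = 4, -2 (distinct real)
General solution: y = C₁e^(4x) + C₂e^(-2x)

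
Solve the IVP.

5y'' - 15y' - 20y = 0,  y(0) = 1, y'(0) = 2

General solution: y = C₁e^(4x) + C₂e^(-x)
Applying ICs: C₁ = 3/5, C₂ = 2/5
Particular solution: y = (3/5)e^(4x) + (2/5)e^(-x)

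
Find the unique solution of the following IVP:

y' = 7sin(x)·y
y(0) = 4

General solution: y = Ce^(-7cos(x))
Applying IC y(0) = 4:
Particular solution: y = 4e^(7(1-cos(x)))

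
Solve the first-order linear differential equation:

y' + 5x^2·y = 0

Using integrating factor method:

General solution: y = Ce^(-5x^3/3)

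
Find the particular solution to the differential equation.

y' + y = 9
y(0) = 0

General solution: y = 9 + Ce^(-x)
Applying y(0) = 0: C = 0 - 9 = -9
Particular solution: y = 9 - 9e^(-x)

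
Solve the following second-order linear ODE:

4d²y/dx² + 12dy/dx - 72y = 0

Characteristic equation: 4r² + 12r - 72 = 0
Divide by 4: r² + 3r - 18 = 0
Roots: r = 3, -6 (distinct real)
General solution: y = C₁e^(3x) + C₂e^(-6x)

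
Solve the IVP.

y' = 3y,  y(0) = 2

General solution: y = Ce^(3x)
Applying IC y(0) = 2:
Particular solution: y = 2e^(3x)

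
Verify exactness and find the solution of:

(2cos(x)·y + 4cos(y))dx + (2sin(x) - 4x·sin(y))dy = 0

Verify exactness: ∂M/∂y = ∂N/∂x ✓
Find F(x,y) such that ∂F/∂x = M, ∂F/∂y = N
Solution: 2sin(x)·y + 4x·cos(y) = C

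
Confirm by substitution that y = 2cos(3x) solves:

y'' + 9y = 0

Verification:
y'' = -18cos(3x)
y'' + 9y = 0 ✓

Yes, it is a solution.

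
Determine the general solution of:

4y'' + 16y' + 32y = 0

Characteristic equation: 4r² + 16r + 32 = 0
Divide by 4: r² + 4r + 8 = 0
Roots: r = -2 ± 2i (complex conjugates)
General solution: y = e^(-2x)(C₁cos(2x) + C₂sin(2x))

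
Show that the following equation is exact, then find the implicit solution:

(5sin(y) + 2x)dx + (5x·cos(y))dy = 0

Verify exactness: ∂M/∂y = ∂N/∂x ✓
Find F(x,y) such that ∂F/∂x = M, ∂F/∂y = N
Solution: 5x·sin(y) + x² = C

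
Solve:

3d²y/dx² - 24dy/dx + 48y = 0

Characteristic equation: 3r² - 24r + 48 = 0
Divide by 3: r² - 8r + 16 = 0
Factored: (r - 4)² = 0
Repeated root: r = 4
General solution: y = (C₁ + C₂x)e^(4x)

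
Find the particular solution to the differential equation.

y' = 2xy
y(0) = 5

General solution: y = Ce^(x²)
Applying IC y(0) = 5:
Particular solution: y = 5e^(x²)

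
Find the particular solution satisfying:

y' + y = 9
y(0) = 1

General solution: y = 9 + Ce^(-x)
Applying y(0) = 1: C = 1 - 9 = -8
Particular solution: y = 9 - 8e^(-x)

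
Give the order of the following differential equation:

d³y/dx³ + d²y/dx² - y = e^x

The order is 3 (highest derivative is of order 3).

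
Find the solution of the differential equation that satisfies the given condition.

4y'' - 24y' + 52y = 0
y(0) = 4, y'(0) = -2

General solution: y = e^(3x)(C₁cos(2x) + C₂sin(2x))
Complex roots r = 3 ± 2i
Applying ICs: C₁ = 4, C₂ = -7
Particular solution: y = e^(3x)(4cos(2x) - 7sin(2x))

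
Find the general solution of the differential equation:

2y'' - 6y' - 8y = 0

Characteristic equation: 2r² - 6r - 8 = 0
Divide by 2: r² - 3r - 4 = 0
Roots: r = 4, -1 (distinct real)
General solution: y = C₁e^(4x) + C₂e^(-x)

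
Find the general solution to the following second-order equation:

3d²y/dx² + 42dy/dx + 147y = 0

Characteristic equation: 3r² + 42r + 147 = 0
Divide by 3: r² + 14r + 49 = 0
Factored: (r + 7)² = 0
Repeated root: r = -7
General solution: y = (C₁ + C₂x)e^(-7x)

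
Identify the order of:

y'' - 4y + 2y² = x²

The order is 2 (highest derivative is of order 2).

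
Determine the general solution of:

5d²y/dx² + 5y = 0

Characteristic equation: 5r² + 5 = 0
Divide by 5: r² + 1 = 0
Roots: r = ±i (complex conjugates)
General solution: y = C₁cos(x) + C₂sin(x)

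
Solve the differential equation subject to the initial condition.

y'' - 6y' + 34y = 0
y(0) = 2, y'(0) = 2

General solution: y = e^(3x)(C₁cos(5x) + C₂sin(5x))
Complex roots r = 3 ± 5i
Applying ICs: C₁ = 2, C₂ = -4/5
Particular solution: y = e^(3x)(2cos(5x) - (4/5)sin(5x))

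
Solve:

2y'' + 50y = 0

Characteristic equation: 2r² + 50 = 0
Divide by 2: r² + 25 = 0
Roots: r = ±5i (complex conjugates)
General solution: y = C₁cos(5x) + C₂sin(5x)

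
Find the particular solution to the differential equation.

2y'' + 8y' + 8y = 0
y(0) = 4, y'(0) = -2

General solution: y = (C₁ + C₂x)e^(-2x)
Repeated root r = -2
Applying ICs: C₁ = 4, C₂ = 6
Particular solution: y = (4 + 6x)e^(-2x)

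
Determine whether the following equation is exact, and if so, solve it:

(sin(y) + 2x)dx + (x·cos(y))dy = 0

Verify exactness: ∂M/∂y = ∂N/∂x ✓
Find F(x,y) such that ∂F/∂x = M, ∂F/∂y = N
Solution: x·sin(y) + x² = C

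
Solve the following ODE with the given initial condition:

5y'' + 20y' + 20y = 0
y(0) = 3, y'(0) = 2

General solution: y = (C₁ + C₂x)e^(-2x)
Repeated root r = -2
Applying ICs: C₁ = 3, C₂ = 8
Particular solution: y = (3 + 8x)e^(-2x)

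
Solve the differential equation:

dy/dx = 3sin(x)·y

Separating variables and integrating:
ln|y| = -3cos(x) + C

General solution: y = Ce^(-3cos(x))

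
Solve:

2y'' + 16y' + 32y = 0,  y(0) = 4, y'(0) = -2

General solution: y = (C₁ + C₂x)e^(-4x)
Repeated root r = -4
Applying ICs: C₁ = 4, C₂ = 14
Particular solution: y = (4 + 14x)e^(-4x)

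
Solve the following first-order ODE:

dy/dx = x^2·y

Separating variables and integrating:
ln|y| = x^3/3 + C

General solution: y = Ce^(x^3/3)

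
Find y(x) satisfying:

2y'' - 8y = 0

Characteristic equation: 2r² - 8 = 0
Divide by 2: r² - 4 = 0
Roots: r = 2, -2 (distinct real)
General solution: y = C₁e^(2x) + C₂e^(-2x)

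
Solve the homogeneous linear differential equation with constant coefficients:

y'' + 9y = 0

Characteristic equation: r² + 9 = 0
Roots: r = ±3i (complex conjugates)
General solution: y = C₁cos(3x) + C₂sin(3x)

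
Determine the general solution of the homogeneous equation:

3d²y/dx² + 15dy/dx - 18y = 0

Characteristic equation: 3r² + 15r - 18 = 0
Divide by 3: r² + 5r - 6 = 0
Roots: r = 1, -6 (distinct real)
General solution: y = C₁e^x + C₂e^(-6x)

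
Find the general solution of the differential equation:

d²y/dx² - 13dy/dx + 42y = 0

Characteristic equation: r² - 13r + 42 = 0
Roots: r = 7, 6 (distinct real)
General solution: y = C₁e^(7x) + C₂e^(6x)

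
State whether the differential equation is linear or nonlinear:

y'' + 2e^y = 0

Nonlinear (e^y is nonlinear in y)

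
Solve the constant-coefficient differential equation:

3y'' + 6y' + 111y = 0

Characteristic equation: 3r² + 6r + 111 = 0
Divide by 3: r² + 2r + 37 = 0
Roots: r = -1 ± 6i (complex conjugates)
General solution: y = e^(-x)(C₁cos(6x) + C₂sin(6x))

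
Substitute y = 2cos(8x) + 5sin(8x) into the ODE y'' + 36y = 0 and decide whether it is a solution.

Verification:
y'' = -128cos(8x) - 320sin(8x)
y'' + 36y ≠ 0 (frequency mismatch: got 64 instead of 36)

No, it is not a solution.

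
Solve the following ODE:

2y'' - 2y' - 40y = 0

Characteristic equation: 2r² - 2r - 40 = 0
Divide by 2: r² - r - 20 = 0
Roots: r = 5, -4 (distinct real)
General solution: y = C₁e^(5x) + C₂e^(-4x)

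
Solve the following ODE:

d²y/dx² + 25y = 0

Characteristic equation: r² + 25 = 0
Roots: r = ±5i (complex conjugates)
General solution: y = C₁cos(5x) + C₂sin(5x)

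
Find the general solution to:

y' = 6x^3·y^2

Separating variables and integrating:
-1/y = 3x^4/2 + C

General solution: y^-1 = (-3/2)x^4 + C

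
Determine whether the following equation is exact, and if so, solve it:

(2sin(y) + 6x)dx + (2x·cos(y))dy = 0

Verify exactness: ∂M/∂y = ∂N/∂x ✓
Find F(x,y) such that ∂F/∂x = M, ∂F/∂y = N
Solution: 2x·sin(y) + 3x² = C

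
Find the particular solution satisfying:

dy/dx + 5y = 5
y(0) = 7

General solution: y = 1 + Ce^(-5x)
Applying y(0) = 7: C = 7 - 1 = 6
Particular solution: y = 1 + 6e^(-5x)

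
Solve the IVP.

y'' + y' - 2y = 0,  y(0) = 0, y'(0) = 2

General solution: y = C₁e^x + C₂e^(-2x)
Applying ICs: C₁ = 2/3, C₂ = -2/3
Particular solution: y = (2/3)e^x - (2/3)e^(-2x)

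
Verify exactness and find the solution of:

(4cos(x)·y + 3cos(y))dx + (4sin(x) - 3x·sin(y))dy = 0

Verify exactness: ∂M/∂y = ∂N/∂x ✓
Find F(x,y) such that ∂F/∂x = M, ∂F/∂y = N
Solution: 4sin(x)·y + 3x·cos(y) = C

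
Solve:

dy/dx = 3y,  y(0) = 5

General solution: y = Ce^(3x)
Applying IC y(0) = 5:
Particular solution: y = 5e^(3x)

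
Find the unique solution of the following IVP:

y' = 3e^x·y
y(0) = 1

General solution: y = Ce^(3e^x)
Applying IC y(0) = 1:
Particular solution: y = e^(3(e^x - 1))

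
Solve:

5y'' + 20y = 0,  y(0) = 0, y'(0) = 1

General solution: y = C₁cos(2x) + C₂sin(2x)
Complex roots r = ±2i
Applying ICs: C₁ = 0, C₂ = 1/2
Particular solution: y = (1/2)sin(2x)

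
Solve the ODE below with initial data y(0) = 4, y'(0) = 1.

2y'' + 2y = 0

General solution: y = C₁cos(x) + C₂sin(x)
Complex roots r = ±i
Applying ICs: C₁ = 4, C₂ = 1
Particular solution: y = 4cos(x) + sin(x)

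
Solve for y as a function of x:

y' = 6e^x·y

Separating variables and integrating:
ln|y| = 6e^x + C

General solution: y = Ce^(6e^x)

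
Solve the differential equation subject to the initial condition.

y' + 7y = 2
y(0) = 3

General solution: y = 2/7 + Ce^(-7x)
Applying y(0) = 3: C = 3 - 2/7 = 19/7
Particular solution: y = 2/7 + (19/7)e^(-7x)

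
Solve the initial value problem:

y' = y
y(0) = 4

General solution: y = Ce^x
Applying IC y(0) = 4:
Particular solution: y = 4e^x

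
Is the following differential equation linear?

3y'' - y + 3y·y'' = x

No. Nonlinear (y·y'' term)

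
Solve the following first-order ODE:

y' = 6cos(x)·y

Separating variables and integrating:
ln|y| = 6sin(x) + C

General solution: y = Ce^(6sin(x))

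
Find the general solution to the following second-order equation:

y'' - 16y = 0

Characteristic equation: r² - 16 = 0
Roots: r = 4, -4 (distinct real)
General solution: y = C₁e^(4x) + C₂e^(-4x)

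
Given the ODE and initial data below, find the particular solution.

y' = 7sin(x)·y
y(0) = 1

General solution: y = Ce^(-7cos(x))
Applying IC y(0) = 1:
Particular solution: y = e^(7(1-cos(x)))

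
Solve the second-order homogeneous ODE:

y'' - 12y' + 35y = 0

Characteristic equation: r² - 12r + 35 = 0
Roots: r = 5, 7 (distinct real)
General solution: y = C₁e^(5x) + C₂e^(7x)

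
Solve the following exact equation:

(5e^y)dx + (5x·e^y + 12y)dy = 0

Verify exactness: ∂M/∂y = ∂N/∂x ✓
Find F(x,y) such that ∂F/∂x = M, ∂F/∂y = N
Solution: 5x·e^y + 6y² = C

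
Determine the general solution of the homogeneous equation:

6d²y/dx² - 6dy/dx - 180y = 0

Characteristic equation: 6r² - 6r - 180 = 0
Divide by 6: r² - r - 30 = 0
Roots: r = 6, -5 (distinct real)
General solution: y = C₁e^(6x) + C₂e^(-5x)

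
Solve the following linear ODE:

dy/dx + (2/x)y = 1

Using integrating factor method:

General solution: y = (1/3)x + Cx^(-2)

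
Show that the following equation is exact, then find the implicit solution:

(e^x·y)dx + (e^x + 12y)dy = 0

Verify exactness: ∂M/∂y = ∂N/∂x ✓
Find F(x,y) such that ∂F/∂x = M, ∂F/∂y = N
Solution: e^x·y + 6y² = C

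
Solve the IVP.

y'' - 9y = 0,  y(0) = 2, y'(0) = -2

General solution: y = C₁e^(3x) + C₂e^(-3x)
Applying ICs: C₁ = 2/3, C₂ = 4/3
Particular solution: y = (2/3)e^(3x) + (4/3)e^(-3x)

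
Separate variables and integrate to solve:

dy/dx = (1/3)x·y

Separating variables and integrating:
ln|y| = x^2/6 + C

General solution: y = Ce^(x^2/6)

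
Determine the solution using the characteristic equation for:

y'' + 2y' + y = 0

Characteristic equation: r² + 2r + 1 = 0
Factored: (r + 1)² = 0
Repeated root: r = -1
General solution: y = (C₁ + C₂x)e^(-x)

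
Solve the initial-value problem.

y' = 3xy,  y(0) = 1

General solution: y = Ce^(3x²/2)
Applying IC y(0) = 1:
Particular solution: y = e^(3x²/2)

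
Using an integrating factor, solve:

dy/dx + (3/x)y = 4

Using integrating factor method:

General solution: y = x + Cx^(-3)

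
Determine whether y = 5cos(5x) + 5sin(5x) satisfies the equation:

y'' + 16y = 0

Verification:
y'' = -125cos(5x) - 125sin(5x)
y'' + 16y ≠ 0 (frequency mismatch: got 25 instead of 16)

No, it is not a solution.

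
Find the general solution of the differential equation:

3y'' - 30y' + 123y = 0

Characteristic equation: 3r² - 30r + 123 = 0
Divide by 3: r² - 10r + 41 = 0
Roots: r = 5 ± 4i (complex conjugates)
General solution: y = e^(5x)(C₁cos(4x) + C₂sin(4x))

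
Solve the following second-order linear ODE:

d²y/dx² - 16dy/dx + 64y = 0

Characteristic equation: r² - 16r + 64 = 0
Factored: (r - 8)² = 0
Repeated root: r = 8
General solution: y = (C₁ + C₂x)e^(8x)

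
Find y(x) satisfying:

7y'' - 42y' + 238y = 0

Characteristic equation: 7r² - 42r + 238 = 0
Divide by 7: r² - 6r + 34 = 0
Roots: r = 3 ± 5i (complex conjugates)
General solution: y = e^(3x)(C₁cos(5x) + C₂sin(5x))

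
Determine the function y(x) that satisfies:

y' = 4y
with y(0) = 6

General solution: y = Ce^(4x)
Applying IC y(0) = 6:
Particular solution: y = 6e^(4x)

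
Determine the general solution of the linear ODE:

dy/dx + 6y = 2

Using integrating factor method:

General solution: y = 1/3 + Ce^(-6x)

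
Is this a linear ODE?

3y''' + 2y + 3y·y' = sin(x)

No. Nonlinear (product y·y')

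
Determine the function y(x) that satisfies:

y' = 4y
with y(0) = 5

General solution: y = Ce^(4x)
Applying IC y(0) = 5:
Particular solution: y = 5e^(4x)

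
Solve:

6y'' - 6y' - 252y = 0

Characteristic equation: 6r² - 6r - 252 = 0
Divide by 6: r² - r - 42 = 0
Roots: r = 7, -6 (distinct real)
General solution: y = C₁e^(7x) + C₂e^(-6x)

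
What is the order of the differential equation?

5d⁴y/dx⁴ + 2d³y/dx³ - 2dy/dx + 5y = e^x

The order is 4 (highest derivative is of order 4).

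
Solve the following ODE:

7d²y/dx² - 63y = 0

Characteristic equation: 7r² - 63 = 0
Divide by 7: r² - 9 = 0
Roots: r = 3, -3 (distinct real)
General solution: y = C₁e^(3x) + C₂e^(-3x)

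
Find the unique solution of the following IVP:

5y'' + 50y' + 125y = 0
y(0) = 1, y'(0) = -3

General solution: y = (C₁ + C₂x)e^(-5x)
Repeated root r = -5
Applying ICs: C₁ = 1, C₂ = 2
Particular solution: y = (1 + 2x)e^(-5x)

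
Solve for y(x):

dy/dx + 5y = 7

Using integrating factor method:

General solution: y = 7/5 + Ce^(-5x)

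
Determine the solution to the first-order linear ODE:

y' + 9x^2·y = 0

Using integrating factor method:

General solution: y = Ce^(-3x^3)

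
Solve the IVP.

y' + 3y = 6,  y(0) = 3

General solution: y = 2 + Ce^(-3x)
Applying y(0) = 3: C = 3 - 2 = 1
Particular solution: y = 2 + e^(-3x)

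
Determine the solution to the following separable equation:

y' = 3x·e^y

Separating variables and integrating:
-e^(-y) = 3x²/2 + C

General solution: y = -ln(C - 3x²/2)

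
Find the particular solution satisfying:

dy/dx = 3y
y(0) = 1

General solution: y = Ce^(3x)
Applying IC y(0) = 1:
Particular solution: y = e^(3x)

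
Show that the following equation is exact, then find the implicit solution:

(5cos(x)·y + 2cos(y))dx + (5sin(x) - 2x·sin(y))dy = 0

Verify exactness: ∂M/∂y = ∂N/∂x ✓
Find F(x,y) such that ∂F/∂x = M, ∂F/∂y = N
Solution: 5sin(x)·y + 2x·cos(y) = C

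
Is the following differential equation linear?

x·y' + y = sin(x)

Yes. Linear (y and its derivatives appear to the first power only, no products of y terms)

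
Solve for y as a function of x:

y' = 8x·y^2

Separating variables and integrating:
-1/y = 4x^2 + C

General solution: y^-1 = -4x^2 + C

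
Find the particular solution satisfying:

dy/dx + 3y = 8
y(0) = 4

General solution: y = 8/3 + Ce^(-3x)
Applying y(0) = 4: C = 4 - 8/3 = 4/3
Particular solution: y = 8/3 + (4/3)e^(-3x)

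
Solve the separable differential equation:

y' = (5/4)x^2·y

Separating variables and integrating:
ln|y| = 5x^3/12 + C

General solution: y = Ce^(5x^3/12)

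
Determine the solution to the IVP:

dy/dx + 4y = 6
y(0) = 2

General solution: y = 3/2 + Ce^(-4x)
Applying y(0) = 2: C = 2 - 3/2 = 1/2
Particular solution: y = 3/2 + (1/2)e^(-4x)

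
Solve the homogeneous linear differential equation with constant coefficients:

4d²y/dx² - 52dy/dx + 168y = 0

Characteristic equation: 4r² - 52r + 168 = 0
Divide by 4: r² - 13r + 42 = 0
Roots: r = 6, 7 (distinct real)
General solution: y = C₁e^(6x) + C₂e^(7x)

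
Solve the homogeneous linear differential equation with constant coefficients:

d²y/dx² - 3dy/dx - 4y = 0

Characteristic equation: r² - 3r - 4 = 0
Roots: r = 4, -1 (distinct real)
General solution: y = C₁e^(4x) + C₂e^(-x)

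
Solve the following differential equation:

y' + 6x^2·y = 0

Using integrating factor method:

General solution: y = Ce^(-2x^3)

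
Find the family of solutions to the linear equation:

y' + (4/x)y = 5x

Using integrating factor method:

General solution: y = (5/6)x^2 + Cx^(-4)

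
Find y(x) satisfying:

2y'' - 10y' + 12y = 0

Characteristic equation: 2r² - 10r + 12 = 0
Divide by 2: r² - 5r + 6 = 0
Roots: r = 3, 2 (distinct real)
General solution: y = C₁e^(3x) + C₂e^(2x)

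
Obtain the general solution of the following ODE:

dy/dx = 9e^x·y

Separating variables and integrating:
ln|y| = 9e^x + C

General solution: y = Ce^(9e^x)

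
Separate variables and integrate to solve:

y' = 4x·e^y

Separating variables and integrating:
-e^(-y) = 2x² + C

General solution: y = -ln(C - 2x²)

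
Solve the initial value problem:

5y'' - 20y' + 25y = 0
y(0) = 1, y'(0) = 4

General solution: y = e^(2x)(C₁cos(x) + C₂sin(x))
Complex roots r = 2 ± i
Applying ICs: C₁ = 1, C₂ = 2
Particular solution: y = e^(2x)(cos(x) + 2sin(x))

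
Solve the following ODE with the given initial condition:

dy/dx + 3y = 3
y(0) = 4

General solution: y = 1 + Ce^(-3x)
Applying y(0) = 4: C = 4 - 1 = 3
Particular solution: y = 1 + 3e^(-3x)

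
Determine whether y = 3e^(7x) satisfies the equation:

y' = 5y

Verification:
y = 3e^(7x)
y' = 21e^(7x)
But 5y = 15e^(7x)
y' ≠ 5y — the derivative does not match

No, it is not a solution.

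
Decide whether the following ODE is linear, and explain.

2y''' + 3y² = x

Nonlinear (y² term)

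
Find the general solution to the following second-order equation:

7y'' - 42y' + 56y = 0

Characteristic equation: 7r² - 42r + 56 = 0
Divide by 7: r² - 6r + 8 = 0
Roots: r = 2, 4 (distinct real)
General solution: y = C₁e^(2x) + C₂e^(4x)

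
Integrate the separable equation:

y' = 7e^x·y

Separating variables and integrating:
ln|y| = 7e^x + C

General solution: y = Ce^(7e^x)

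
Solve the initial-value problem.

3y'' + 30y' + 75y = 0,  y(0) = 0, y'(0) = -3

General solution: y = (C₁ + C₂x)e^(-5x)
Repeated root r = -5
Applying ICs: C₁ = 0, C₂ = -3
Particular solution: y = -3xe^(-5x)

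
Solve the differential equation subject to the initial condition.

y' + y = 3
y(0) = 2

General solution: y = 3 + Ce^(-x)
Applying y(0) = 2: C = 2 - 3 = -1
Particular solution: y = 3 - e^(-x)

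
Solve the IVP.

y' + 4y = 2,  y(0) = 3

General solution: y = 1/2 + Ce^(-4x)
Applying y(0) = 3: C = 3 - 1/2 = 5/2
Particular solution: y = 1/2 + (5/2)e^(-4x)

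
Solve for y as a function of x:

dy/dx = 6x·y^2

Separating variables and integrating:
-1/y = 3x^2 + C

General solution: y^-1 = -3x^2 + C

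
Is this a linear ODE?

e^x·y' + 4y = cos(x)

Yes. Linear (y and its derivatives appear to the first power only, no products of y terms)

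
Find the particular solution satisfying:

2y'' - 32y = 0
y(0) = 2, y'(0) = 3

General solution: y = C₁e^(4x) + C₂e^(-4x)
Applying ICs: C₁ = 11/8, C₂ = 5/8
Particular solution: y = (11/8)e^(4x) + (5/8)e^(-4x)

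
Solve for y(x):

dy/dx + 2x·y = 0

Using integrating factor method:

General solution: y = Ce^(-x^2)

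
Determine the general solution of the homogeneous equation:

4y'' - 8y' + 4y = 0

Characteristic equation: 4r² - 8r + 4 = 0
Divide by 4: r² - 2r + 1 = 0
Factored: (r - 1)² = 0
Repeated root: r = 1
General solution: y = (C₁ + C₂x)e^x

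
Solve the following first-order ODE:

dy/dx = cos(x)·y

Separating variables and integrating:
ln|y| = sin(x) + C

General solution: y = Ce^(sin(x))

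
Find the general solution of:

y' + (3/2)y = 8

Using integrating factor method:

General solution: y = 16/3 + Ce^(-3x/2)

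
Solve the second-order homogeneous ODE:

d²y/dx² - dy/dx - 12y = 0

Characteristic equation: r² - r - 12 = 0
Roots: r = 4, -3 (distinct real)
General solution: y = C₁e^(4x) + C₂e^(-3x)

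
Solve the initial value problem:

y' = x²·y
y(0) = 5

General solution: y = Ce^(x³/3)
Applying IC y(0) = 5:
Particular solution: y = 5e^(x³/3)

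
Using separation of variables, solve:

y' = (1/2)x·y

Separating variables and integrating:
ln|y| = x^2/4 + C

General solution: y = Ce^(x^2/4)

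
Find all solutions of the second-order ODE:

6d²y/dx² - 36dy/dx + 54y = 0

Characteristic equation: 6r² - 36r + 54 = 0
Divide by 6: r² - 6r + 9 = 0
Factored: (r - 3)² = 0
Repeated root: r = 3
General solution: y = (C₁ + C₂x)e^(3x)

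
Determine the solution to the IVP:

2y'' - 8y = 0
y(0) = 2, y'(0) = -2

General solution: y = C₁e^(2x) + C₂e^(-2x)
Applying ICs: C₁ = 1/2, C₂ = 3/2
Particular solution: y = (1/2)e^(2x) + (3/2)e^(-2x)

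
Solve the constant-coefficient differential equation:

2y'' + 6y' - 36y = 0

Characteristic equation: 2r² + 6r - 36 = 0
Divide by 2: r² + 3r - 18 = 0
Roots: r = 3, -6 (distinct real)
General solution: y = C₁e^(3x) + C₂e^(-6x)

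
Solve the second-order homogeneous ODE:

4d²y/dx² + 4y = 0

Characteristic equation: 4r² + 4 = 0
Divide by 4: r² + 1 = 0
Roots: r = ±i (complex conjugates)
General solution: y = C₁cos(x) + C₂sin(x)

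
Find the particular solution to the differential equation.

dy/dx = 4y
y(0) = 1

General solution: y = Ce^(4x)
Applying IC y(0) = 1:
Particular solution: y = e^(4x)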